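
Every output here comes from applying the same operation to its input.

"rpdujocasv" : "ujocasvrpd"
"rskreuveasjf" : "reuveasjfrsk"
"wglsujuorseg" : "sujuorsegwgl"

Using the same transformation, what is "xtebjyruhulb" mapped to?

bjyruhulbxte

What's happening: move the first 3 characters to the end (rotate left by 3).
On "xtebjyruhulb" that produces "bjyruhulbxte".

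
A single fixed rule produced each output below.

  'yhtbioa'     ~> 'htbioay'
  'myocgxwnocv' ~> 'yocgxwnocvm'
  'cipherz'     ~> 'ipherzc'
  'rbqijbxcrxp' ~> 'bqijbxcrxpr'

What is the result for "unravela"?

The rule is to move the first character to the end.
So "unravela" becomes "nravelau".

nravelau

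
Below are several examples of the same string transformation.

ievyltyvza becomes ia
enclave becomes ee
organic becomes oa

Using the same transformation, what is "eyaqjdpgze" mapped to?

Looking at the pairs, the operation is to keep one character in every 3, starting at position 1 (positions 1st, 4th, 7th, ...), then keep only the vowels.
Starting from "eyaqjdpgze": after the first operation, "eqpe"; after the second, "ee".

ee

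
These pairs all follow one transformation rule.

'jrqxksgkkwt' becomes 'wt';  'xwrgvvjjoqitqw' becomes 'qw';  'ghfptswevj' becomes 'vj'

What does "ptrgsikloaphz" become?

In each case the input is transformed by: keep only the last 2 characters.
On "ptrgsikloaphz" that produces "hz".

hz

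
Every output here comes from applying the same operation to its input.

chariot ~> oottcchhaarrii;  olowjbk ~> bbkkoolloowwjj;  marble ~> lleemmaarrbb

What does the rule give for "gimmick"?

cckkggiimmmmii

Rule — move the last 2 characters to the front (rotate right by 2), then double every character.
On "gimmick": the first step gives "ckgimmi", and the second then gives "cckkggiimmmmii".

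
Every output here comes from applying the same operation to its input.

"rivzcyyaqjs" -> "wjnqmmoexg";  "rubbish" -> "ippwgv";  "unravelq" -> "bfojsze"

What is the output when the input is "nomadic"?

The pattern: shift every letter 12 places backward in the alphabet (wrapping around), then delete the first character.
"nomadic" → "bcaorwq" → "caorwq".

caorwq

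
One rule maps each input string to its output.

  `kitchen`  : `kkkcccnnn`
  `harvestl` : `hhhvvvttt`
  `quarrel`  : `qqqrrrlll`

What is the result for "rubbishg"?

rrrbbbhhh

Each output is the input with this applied: keep one character in every 3, starting at position 1 (positions 1st, 4th, 7th, ...), then repeat every character 3 times.
On "rubbishg": the first step gives "rbh", and the second then gives "rrrbbbhhh".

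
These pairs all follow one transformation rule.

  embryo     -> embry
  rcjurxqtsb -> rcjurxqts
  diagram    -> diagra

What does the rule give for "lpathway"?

Looking at the pairs, the operation is to delete the last character.
Applying that to "lpathway" gives "lpathwa".

lpathwa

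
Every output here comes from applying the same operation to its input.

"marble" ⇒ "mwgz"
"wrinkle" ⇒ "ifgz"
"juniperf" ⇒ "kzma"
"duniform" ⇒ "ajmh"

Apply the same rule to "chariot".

mdjo

The transformation: shift every letter 5 places backward in the alphabet (wrapping around), then keep only the last 4 characters.
For "chariot" the result is "mdjo".
(Check on "wrinkle": → "rmdifgz" → "ifgz" ✓)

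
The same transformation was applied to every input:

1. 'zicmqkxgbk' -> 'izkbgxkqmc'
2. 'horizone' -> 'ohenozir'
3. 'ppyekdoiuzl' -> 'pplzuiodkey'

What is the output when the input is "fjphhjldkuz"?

The rule is to reverse the string, then move the last 2 characters to the front (rotate right by 2).
On "fjphhjldkuz" that produces "jfzukdljhhp".

jfzukdljhhp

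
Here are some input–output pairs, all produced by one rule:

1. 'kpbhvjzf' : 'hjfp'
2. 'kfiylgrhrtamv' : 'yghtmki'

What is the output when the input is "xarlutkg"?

The transformation: move the first 3 characters to the end (rotate left by 3), then keep every other character starting from the first (positions 1st, 3rd, 5th, ...).
"xarlutkg" → "lutkgxar" → "ltga".

ltga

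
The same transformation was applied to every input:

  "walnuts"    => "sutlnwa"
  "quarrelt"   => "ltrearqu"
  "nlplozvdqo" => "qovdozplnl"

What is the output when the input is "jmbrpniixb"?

xbiipnbrjm

Rule — swap each adjacent pair of characters (1↔2, 3↔4, ...), then reverse the string.
On "jmbrpniixb" that produces "xbiipnbrjm".
(Check on "quarrelt": → "uqraertl" → "ltrearqu" ✓)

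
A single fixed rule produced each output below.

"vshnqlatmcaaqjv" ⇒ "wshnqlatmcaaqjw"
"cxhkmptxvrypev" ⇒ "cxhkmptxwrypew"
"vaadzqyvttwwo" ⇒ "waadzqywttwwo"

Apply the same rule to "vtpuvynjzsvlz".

The transformation: replace every "v" with "w".
Doing the same to "vtpuvynjzsvlz": "wtpuwynjzswlz".

wtpuwynjzswlz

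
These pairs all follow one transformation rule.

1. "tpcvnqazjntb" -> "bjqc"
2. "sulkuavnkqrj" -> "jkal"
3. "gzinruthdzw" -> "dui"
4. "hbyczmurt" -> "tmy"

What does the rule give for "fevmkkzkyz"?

ykv

The pattern: keep one character in every 3, starting at position 3 (positions 3rd, 6th, 9th, ...), then reverse the string.
Applying both steps to "fevmkkzkyz": "vky", then "ykv".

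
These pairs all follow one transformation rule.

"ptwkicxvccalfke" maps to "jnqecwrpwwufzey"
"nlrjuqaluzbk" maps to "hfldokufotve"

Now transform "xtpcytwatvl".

Rule — shift every letter 6 places backward in the alphabet (wrapping around).
"xtpcytwatvl" → "rnjwsnqunpf".

rnjwsnqunpf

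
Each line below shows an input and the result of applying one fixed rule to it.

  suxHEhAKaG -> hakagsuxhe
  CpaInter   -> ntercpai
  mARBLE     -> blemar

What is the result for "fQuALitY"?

The transformation: swap the front and back halves of the string, then convert every letter to lowercase.
On "fQuALitY": the first step gives "LitYfQuA", and the second then gives "lityfqua".

lityfqua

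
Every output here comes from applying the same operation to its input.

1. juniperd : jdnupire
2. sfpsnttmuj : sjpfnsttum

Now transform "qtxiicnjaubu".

What's happening: move the last character to the front, then swap each adjacent pair of characters (1↔2, 3↔4, ...).
Applying both steps to "qtxiicnjaubu": "uqtxiicnjaub", then "quxtiincajbu".

quxtiincajbu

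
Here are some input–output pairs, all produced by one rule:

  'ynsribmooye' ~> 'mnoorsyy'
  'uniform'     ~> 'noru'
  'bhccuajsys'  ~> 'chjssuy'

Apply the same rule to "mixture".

The pattern: sort the characters into alphabetical order, then delete the first 3 characters.
On "mixture": the first step gives "eimrtux", and the second then gives "rtux".

rtux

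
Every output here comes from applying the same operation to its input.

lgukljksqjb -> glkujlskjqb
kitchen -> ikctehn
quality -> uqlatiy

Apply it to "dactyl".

adtcly

The transformation: swap each adjacent pair of characters (1↔2, 3↔4, ...).
Doing the same to "dactyl": "adtcly".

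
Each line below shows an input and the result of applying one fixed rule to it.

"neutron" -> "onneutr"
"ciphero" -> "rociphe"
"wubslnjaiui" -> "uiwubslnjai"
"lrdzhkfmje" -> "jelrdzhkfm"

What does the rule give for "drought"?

Looking at the pairs, the operation is to move the last 2 characters to the front (rotate right by 2).
For "drought" the result is "htdroug".

htdroug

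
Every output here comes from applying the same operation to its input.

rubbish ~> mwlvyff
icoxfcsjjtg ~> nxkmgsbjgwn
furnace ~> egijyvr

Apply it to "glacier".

mivkpeg

The pattern: shift every letter 4 places forward in the alphabet (wrapping around), then move the last 3 characters to the front (rotate right by 3).
Doing the same to "glacier": "mivkpeg".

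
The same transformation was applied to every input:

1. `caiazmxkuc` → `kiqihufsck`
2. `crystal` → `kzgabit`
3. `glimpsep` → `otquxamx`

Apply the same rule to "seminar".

amuqviz

What's happening: shift every letter 8 places forward in the alphabet (wrapping around).
"seminar" → "amuqviz".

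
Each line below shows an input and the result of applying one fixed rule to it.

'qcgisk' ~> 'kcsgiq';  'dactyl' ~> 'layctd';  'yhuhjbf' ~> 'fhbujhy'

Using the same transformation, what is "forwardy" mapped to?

yodrrwaf

Each output is the input with this applied: take characters alternately from the front and the back (1st, last, 2nd, 2nd-last, ...), then move the first character to the end.
Applying both steps to "forwardy": "fyodrrwa", then "yodrrwaf".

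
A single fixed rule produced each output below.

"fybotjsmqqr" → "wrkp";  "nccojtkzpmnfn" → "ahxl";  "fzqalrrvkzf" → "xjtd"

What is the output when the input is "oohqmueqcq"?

mko

Rule — shift every letter 2 places backward in the alphabet (wrapping around), then keep one character in every 3, starting at position 2 (positions 2nd, 5th, 8th, ...).
On "oohqmueqcq": the first step gives "mmfokscoao", and the second then gives "mko".
(Check on "nccojtkzpmnfn": → "laamhrixnkldl" → "ahxl" ✓)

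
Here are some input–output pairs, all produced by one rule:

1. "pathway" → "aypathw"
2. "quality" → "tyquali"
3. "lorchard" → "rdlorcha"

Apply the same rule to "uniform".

rmunifo

Rule — move the last 2 characters to the front (rotate right by 2).
For "uniform" the result is "rmunifo".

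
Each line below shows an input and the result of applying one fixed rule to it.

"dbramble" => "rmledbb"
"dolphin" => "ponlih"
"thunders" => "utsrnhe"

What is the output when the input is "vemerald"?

The transformation: sort the characters into reverse alphabetical order, then delete the last character.
Applying both steps to "vemerald": "vrmleeda", then "vrmleed".
(Check on "thunders": → "utsrnhed" → "utsrnhe" ✓)

vrmleed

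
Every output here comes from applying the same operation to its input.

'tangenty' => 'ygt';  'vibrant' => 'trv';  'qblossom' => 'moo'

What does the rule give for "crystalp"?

psl

The pattern: swap the first and last characters, then keep one character in every 3, starting at position 1 (positions 1st, 4th, 7th, ...).
On "crystalp": the first step gives "prystalc", and the second then gives "psl".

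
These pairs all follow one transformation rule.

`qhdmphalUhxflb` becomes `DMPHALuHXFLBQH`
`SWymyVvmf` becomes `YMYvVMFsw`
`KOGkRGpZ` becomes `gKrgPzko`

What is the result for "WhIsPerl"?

iSpERLwH

Each output is the input with this applied: flip the case of every letter, then move the first 2 characters to the end (rotate left by 2).
"WhIsPerl" → "wHiSpERL" → "iSpERLwH".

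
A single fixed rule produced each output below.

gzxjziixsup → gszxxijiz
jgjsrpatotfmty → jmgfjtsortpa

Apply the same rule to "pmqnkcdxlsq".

In each case the input is transformed by: delete the last 2 characters, then take characters alternately from the front and the back (1st, last, 2nd, 2nd-last, ...).
On "pmqnkcdxlsq": the first step gives "pmqnkcdxl", and the second then gives "plmxqdnck".

plmxqdnck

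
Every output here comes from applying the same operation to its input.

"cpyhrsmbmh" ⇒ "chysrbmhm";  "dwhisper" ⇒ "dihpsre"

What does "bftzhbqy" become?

The pattern: swap each adjacent pair of characters (1↔2, 3↔4, ...), then delete the first character.
Doing the same to "bftzhbqy": "bztbhyq".

bztbhyq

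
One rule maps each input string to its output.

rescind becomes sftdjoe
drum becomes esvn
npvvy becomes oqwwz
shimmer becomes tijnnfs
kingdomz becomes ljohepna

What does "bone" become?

The pattern: shift every letter 1 place forward in the alphabet (wrapping around).
"bone" → "cpof".

cpof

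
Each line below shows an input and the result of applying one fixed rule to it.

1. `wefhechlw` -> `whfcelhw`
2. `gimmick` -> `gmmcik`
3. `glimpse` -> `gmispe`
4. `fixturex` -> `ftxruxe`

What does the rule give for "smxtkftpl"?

The rule is to swap each adjacent pair of characters (1↔2, 3↔4, ...), then delete the first character.
For "smxtkftpl", step one produces "mstxfkptl"; step two turns that into "stxfkptl".

stxfkptl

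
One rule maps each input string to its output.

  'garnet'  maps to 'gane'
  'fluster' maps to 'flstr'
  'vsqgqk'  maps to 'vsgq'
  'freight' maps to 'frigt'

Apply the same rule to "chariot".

In each case the input is transformed by: double every character, then keep one character in every 3, starting at position 1 (positions 1st, 4th, 7th, ...).
"chariot" → "cchhaarriioott" → "chrit".

chrit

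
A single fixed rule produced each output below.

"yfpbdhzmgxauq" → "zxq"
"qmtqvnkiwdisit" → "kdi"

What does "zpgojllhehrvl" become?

lhl

In each case the input is transformed by: keep one character in every 3, starting at position 1 (positions 1st, 4th, 7th, ...), then keep only the last 3 characters.
Applying both steps to "zpgojllhehrvl": "zolhl", then "lhl".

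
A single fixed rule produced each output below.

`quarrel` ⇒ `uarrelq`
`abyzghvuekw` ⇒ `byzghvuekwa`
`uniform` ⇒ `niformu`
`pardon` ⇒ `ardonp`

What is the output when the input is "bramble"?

Each output is the input with this applied: move the first character to the end.
For "bramble" the result is "rambleb".

rambleb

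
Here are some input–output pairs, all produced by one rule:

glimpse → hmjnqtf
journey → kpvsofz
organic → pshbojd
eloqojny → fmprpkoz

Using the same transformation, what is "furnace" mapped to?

The pattern: shift every letter 1 place forward in the alphabet (wrapping around).
Doing the same to "furnace": "gvsobdf".

gvsobdf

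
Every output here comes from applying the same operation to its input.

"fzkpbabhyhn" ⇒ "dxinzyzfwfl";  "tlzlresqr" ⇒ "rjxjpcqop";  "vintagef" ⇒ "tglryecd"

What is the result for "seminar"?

In each case the input is transformed by: shift every letter 2 places backward in the alphabet (wrapping around).
On "seminar" that produces "qckglyp".

qckglyp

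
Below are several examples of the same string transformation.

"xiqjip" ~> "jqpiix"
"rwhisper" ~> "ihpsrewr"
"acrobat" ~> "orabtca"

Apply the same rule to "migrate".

rgtaeim

Rule — swap each adjacent pair of characters (1↔2, 3↔4, ...), then move the first 2 characters to the end (rotate left by 2).
"migrate" → "imrgtae" → "rgtaeim".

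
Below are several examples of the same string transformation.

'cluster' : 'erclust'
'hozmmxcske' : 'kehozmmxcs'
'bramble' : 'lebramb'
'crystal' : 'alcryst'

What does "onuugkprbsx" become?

In each case the input is transformed by: move the last 2 characters to the front (rotate right by 2).
Applying that to "onuugkprbsx" gives "sxonuugkprb".

sxonuugkprb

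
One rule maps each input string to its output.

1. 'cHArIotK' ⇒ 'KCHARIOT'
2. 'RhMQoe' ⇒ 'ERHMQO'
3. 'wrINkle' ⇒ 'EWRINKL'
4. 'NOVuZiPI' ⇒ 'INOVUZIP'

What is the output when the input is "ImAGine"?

EIMAGIN

In each case the input is transformed by: move the last character to the front, then convert every letter to uppercase.
Starting from "ImAGine": after the first operation, "eImAGin"; after the second, "EIMAGIN".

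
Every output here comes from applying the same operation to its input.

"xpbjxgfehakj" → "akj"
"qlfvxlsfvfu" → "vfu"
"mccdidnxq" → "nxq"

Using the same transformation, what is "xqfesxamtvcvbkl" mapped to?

The pattern: keep only the last 3 characters.
On "xqfesxamtvcvbkl" that produces "bkl".

bkl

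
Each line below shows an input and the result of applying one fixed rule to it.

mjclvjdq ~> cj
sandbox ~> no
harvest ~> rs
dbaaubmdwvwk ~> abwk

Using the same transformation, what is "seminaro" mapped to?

The transformation: keep one character in every 3, starting at position 3 (positions 3rd, 6th, 9th, ...).
On "seminaro" that produces "ma".

ma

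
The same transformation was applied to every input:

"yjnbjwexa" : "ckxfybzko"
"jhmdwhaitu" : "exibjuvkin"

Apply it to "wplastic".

btujdxqm

In each case the input is transformed by: move the first 3 characters to the end (rotate left by 3), then shift every letter 1 place forward in the alphabet (wrapping around).
Starting from "wplastic": after the first operation, "asticwpl"; after the second, "btujdxqm".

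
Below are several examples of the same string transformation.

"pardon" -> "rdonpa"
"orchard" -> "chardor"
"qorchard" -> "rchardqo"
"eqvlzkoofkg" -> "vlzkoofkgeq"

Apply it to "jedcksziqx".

dcksziqxje

The pattern: move the first 2 characters to the end (rotate left by 2).
For "jedcksziqx" the result is "dcksziqxje".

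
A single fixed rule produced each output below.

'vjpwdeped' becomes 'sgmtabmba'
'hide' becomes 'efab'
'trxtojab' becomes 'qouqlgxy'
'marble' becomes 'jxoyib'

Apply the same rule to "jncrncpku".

gkzokzmhr

What's happening: shift every letter 3 places backward in the alphabet (wrapping around).
Applying that to "jncrncpku" gives "gkzokzmhr".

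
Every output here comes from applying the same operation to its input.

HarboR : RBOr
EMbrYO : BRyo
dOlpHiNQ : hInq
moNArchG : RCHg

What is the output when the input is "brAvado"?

The rule is to flip the case of every letter, then keep only the last 4 characters.
On "brAvado": the first step gives "BRaVADO", and the second then gives "VADO".
(Check on "HarboR": → "hARBOr" → "RBOr" ✓)

VADO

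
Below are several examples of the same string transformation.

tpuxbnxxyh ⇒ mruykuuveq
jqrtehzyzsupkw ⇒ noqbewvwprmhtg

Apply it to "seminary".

bjfkxovp

Rule — move the first character to the end, then shift every letter 3 places backward in the alphabet (wrapping around).
"seminary" → "eminarys" → "bjfkxovp".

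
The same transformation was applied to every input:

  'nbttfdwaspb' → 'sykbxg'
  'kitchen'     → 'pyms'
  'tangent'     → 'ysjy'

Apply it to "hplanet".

Rule — shift every letter 5 places forward in the alphabet (wrapping around), then keep every other character starting from the first (positions 1st, 3rd, 5th, ...).
For "hplanet", step one produces "muqfsjy"; step two turns that into "mqsy".

mqsy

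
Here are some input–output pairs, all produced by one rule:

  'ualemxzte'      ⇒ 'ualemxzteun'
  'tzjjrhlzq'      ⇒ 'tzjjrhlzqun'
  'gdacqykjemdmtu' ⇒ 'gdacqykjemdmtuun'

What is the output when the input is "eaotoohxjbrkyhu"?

eaotoohxjbrkyhuun

Looking at the pairs, the operation is to append "un".
Applying that to "eaotoohxjbrkyhu" gives "eaotoohxjbrkyhuun".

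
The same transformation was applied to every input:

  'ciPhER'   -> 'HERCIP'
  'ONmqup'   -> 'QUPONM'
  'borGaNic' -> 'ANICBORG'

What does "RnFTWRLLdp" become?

In each case the input is transformed by: swap the front and back halves of the string, then convert every letter to uppercase.
Starting from "RnFTWRLLdp": after the first operation, "RLLdpRnFTW"; after the second, "RLLDPRNFTW".

RLLDPRNFTW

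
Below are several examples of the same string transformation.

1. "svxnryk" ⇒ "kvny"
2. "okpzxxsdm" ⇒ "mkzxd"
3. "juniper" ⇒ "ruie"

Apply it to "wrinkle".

Each output is the input with this applied: move the last character to the front, then keep every other character starting from the first (positions 1st, 3rd, 5th, ...).
Applying both steps to "wrinkle": "ewrinkl", then "ernl".
(Check on "juniper": → "rjunipe" → "ruie" ✓)

ernl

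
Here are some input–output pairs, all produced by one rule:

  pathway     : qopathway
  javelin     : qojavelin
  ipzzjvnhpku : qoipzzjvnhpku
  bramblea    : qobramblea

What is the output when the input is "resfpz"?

qoresfpz

The pattern: prepend "qo".
So "resfpz" becomes "qoresfpz".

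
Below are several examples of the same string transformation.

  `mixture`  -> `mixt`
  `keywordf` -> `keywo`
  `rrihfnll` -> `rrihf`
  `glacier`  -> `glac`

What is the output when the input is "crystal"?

In each case the input is transformed by: delete the last 3 characters.
On "crystal" that produces "crys".

crys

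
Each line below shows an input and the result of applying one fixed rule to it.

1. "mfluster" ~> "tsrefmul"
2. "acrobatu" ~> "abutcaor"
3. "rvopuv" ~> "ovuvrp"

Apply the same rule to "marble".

The rule is to swap each adjacent pair of characters (1↔2, 3↔4, ...), then swap the front and back halves of the string.
Starting from "marble": after the first operation, "ambrel"; after the second, "relamb".

relamb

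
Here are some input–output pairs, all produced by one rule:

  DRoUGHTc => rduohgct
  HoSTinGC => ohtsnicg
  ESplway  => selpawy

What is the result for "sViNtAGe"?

In each case the input is transformed by: swap each adjacent pair of characters (1↔2, 3↔4, ...), then convert every letter to lowercase.
On "sViNtAGe" that produces "vsniateg".

vsniateg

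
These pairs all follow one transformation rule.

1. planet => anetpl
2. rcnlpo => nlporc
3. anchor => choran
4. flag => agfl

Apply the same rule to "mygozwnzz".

Rule — move the first 2 characters to the end (rotate left by 2).
On "mygozwnzz" that produces "gozwnzzmy".

gozwnzzmy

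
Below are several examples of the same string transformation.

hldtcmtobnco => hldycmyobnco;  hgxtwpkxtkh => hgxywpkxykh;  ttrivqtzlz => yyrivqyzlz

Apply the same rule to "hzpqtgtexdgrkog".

The pattern: replace every "t" with "y".
On "hzpqtgtexdgrkog" that produces "hzpqygyexdgrkog".

hzpqygyexdgrkog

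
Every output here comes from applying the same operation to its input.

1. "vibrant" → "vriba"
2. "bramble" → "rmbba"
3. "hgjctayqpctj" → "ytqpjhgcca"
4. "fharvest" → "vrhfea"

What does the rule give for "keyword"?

The rule is to delete the last 2 characters, then sort the characters into reverse alphabetical order.
For "keyword", step one produces "keywo"; step two turns that into "ywoke".

ywoke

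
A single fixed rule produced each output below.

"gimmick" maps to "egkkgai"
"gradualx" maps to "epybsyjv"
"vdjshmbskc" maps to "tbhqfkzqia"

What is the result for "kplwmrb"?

injukpz

Rule — shift every letter 2 places backward in the alphabet (wrapping around).
Doing the same to "kplwmrb": "injukpz".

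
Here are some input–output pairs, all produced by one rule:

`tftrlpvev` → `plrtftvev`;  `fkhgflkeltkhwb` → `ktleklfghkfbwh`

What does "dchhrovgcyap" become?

Each output is the input with this applied: move the last 3 characters to the front (rotate right by 3), then reverse the string.
Starting from "dchhrovgcyap": after the first operation, "yapdchhrovgc"; after the second, "cgvorhhcdpay".

cgvorhhcdpay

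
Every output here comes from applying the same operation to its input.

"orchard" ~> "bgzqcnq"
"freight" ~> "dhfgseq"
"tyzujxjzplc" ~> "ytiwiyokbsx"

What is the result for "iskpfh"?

Rule — shift every letter 1 place backward in the alphabet (wrapping around), then move the first 2 characters to the end (rotate left by 2).
For "iskpfh", step one produces "hrjoeg"; step two turns that into "joeghr".

joeghr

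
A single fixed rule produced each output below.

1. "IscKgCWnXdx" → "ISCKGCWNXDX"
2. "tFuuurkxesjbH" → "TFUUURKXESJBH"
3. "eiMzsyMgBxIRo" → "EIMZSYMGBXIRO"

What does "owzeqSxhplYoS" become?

OWZEQSXHPLYOS

In each case the input is transformed by: convert every letter to uppercase.
"owzeqSxhplYoS" → "OWZEQSXHPLYOS".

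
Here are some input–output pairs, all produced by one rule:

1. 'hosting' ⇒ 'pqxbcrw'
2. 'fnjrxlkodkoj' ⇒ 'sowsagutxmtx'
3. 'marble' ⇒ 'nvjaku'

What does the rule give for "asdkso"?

xjbmtb

What's happening: move the last character to the front, then shift every letter 9 places forward in the alphabet (wrapping around).
For "asdkso", step one produces "oasdks"; step two turns that into "xjbmtb".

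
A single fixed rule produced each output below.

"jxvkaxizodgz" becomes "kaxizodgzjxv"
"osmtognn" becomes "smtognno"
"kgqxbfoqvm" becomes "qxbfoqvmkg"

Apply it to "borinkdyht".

rinkdyhtbo

Looking at the pairs, the operation is to move the last 3 characters to the front (rotate right by 3), then swap the front and back halves of the string.
On "borinkdyht": the first step gives "yhtborinkd", and the second then gives "rinkdyhtbo".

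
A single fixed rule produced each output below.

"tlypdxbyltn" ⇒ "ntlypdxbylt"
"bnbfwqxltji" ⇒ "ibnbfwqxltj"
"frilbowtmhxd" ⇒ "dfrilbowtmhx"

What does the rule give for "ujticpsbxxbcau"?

uujticpsbxxbca

Rule — move the last character to the front.
So "ujticpsbxxbcau" becomes "uujticpsbxxbca".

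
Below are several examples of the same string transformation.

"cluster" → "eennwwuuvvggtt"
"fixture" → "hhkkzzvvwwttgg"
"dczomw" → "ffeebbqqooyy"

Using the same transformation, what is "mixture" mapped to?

ookkzzvvwwttgg

The transformation: shift every letter 2 places forward in the alphabet (wrapping around), then double every character.
Starting from "mixture": after the first operation, "okzvwtg"; after the second, "ookkzzvvwwttgg".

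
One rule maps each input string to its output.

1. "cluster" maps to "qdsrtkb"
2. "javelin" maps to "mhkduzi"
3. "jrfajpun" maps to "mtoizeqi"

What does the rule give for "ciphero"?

What's happening: shift every letter 1 place backward in the alphabet (wrapping around), then reverse the string.
Working it through for "ciphero": intermediate "bhogdqn", final "nqdgohb".

nqdgohb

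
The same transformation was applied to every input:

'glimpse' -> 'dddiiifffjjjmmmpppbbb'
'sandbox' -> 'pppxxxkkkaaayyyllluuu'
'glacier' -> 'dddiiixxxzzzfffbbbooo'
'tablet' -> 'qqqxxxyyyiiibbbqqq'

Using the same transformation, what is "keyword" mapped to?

hhhbbbvvvtttllloooaaa

Each output is the input with this applied: shift every letter 3 places backward in the alphabet (wrapping around), then repeat every character 3 times.
On "keyword": the first step gives "hbvtloa", and the second then gives "hhhbbbvvvtttllloooaaa".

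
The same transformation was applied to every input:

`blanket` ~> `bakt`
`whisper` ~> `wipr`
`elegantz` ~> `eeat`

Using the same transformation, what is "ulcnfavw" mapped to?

Rule — keep every other character starting from the first (positions 1st, 3rd, 5th, ...).
On "ulcnfavw" that produces "ucfv".

ucfv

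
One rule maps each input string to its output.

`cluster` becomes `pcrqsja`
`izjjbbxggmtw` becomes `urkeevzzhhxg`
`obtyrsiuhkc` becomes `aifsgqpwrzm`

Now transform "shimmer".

pckkgfq

Looking at the pairs, the operation is to shift every letter 2 places backward in the alphabet (wrapping around), then reverse the string.
Starting from "shimmer": after the first operation, "qfgkkcp"; after the second, "pckkgfq".
(Check on "cluster": → "ajsqrcp" → "pcrqsja" ✓)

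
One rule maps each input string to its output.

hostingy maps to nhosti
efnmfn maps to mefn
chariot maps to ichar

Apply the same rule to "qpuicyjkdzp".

dqpuicyjk

Rule — delete the last 2 characters, then move the last character to the front.
Applying that to "qpuicyjkdzp" gives "dqpuicyjk".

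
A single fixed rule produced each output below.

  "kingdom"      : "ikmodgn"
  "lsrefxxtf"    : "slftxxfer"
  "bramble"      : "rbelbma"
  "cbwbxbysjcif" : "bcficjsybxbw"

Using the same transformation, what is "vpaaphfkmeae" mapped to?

pveaemkfhpaa

The rule is to reverse the string, then move the last 2 characters to the front (rotate right by 2).
Starting from "vpaaphfkmeae": after the first operation, "eaemkfhpaapv"; after the second, "pveaemkfhpaa".
(Check on "lsrefxxtf": → "ftxxfersl" → "slftxxfer" ✓)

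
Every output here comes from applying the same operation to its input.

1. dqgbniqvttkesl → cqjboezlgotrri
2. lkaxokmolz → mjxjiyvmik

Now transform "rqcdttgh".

The rule is to shift every letter 2 places backward in the alphabet (wrapping around), then move the last 3 characters to the front (rotate right by 3).
"rqcdttgh" → "poabrref" → "refpoabr".

refpoabr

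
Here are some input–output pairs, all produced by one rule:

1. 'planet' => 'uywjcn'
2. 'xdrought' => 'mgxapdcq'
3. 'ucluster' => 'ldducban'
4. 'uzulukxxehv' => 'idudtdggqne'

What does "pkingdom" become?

What's happening: shift every letter 9 places forward in the alphabet (wrapping around), then swap each adjacent pair of characters (1↔2, 3↔4, ...).
Applying both steps to "pkingdom": "ytrwpmxv", then "tywrmpvx".

tywrmpvx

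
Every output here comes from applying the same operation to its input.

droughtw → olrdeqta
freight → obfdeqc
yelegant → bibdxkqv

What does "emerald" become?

The rule is to shift every letter 3 places backward in the alphabet (wrapping around), then move the first character to the end.
Starting from "emerald": after the first operation, "bjboxia"; after the second, "jboxiab".
(Check on "freight": → "cobfdeq" → "obfdeqc" ✓)

jboxiab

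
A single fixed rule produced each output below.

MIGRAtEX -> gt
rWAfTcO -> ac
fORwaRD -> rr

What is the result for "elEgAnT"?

en

In each case the input is transformed by: keep one character in every 3, starting at position 3 (positions 3rd, 6th, 9th, ...), then convert every letter to lowercase.
Working it through for "elEgAnT": intermediate "En", final "en".
(Check on "MIGRAtEX": → "Gt" → "gt" ✓)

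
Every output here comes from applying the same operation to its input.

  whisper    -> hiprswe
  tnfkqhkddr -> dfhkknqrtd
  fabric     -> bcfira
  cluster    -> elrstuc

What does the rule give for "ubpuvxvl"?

In each case the input is transformed by: sort the characters into alphabetical order, then move the first character to the end.
Applying both steps to "ubpuvxvl": "blpuuvvx", then "lpuuvvxb".

lpuuvvxb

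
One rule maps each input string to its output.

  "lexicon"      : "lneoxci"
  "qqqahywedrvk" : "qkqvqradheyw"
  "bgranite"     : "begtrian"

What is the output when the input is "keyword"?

kderyow

Looking at the pairs, the operation is to take characters alternately from the front and the back (1st, last, 2nd, 2nd-last, ...).
For "keyword" the result is "kderyow".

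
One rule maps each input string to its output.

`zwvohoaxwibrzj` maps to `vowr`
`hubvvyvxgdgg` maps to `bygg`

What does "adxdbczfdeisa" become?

xcds

Each output is the input with this applied: keep one character in every 3, starting at position 3 (positions 3rd, 6th, 9th, ...).
On "adxdbczfdeisa" that produces "xcds".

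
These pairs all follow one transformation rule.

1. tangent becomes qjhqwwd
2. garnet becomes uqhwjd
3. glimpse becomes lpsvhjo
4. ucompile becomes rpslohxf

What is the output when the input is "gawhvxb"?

zkyaejd

The transformation: shift every letter 3 places forward in the alphabet (wrapping around), then move the first 2 characters to the end (rotate left by 2).
Working it through for "gawhvxb": intermediate "jdzkyae", final "zkyaejd".
(Check on "glimpse": → "jolpsvh" → "lpsvhjo" ✓)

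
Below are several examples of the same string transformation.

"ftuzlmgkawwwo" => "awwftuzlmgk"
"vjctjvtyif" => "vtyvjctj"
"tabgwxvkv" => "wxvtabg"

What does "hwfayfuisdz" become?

uishwfayf

The rule is to delete the last 2 characters, then move the last 3 characters to the front (rotate right by 3).
"hwfayfuisdz" → "hwfayfuis" → "uishwfayf".
(Check on "vjctjvtyif": → "vjctjvty" → "vtyvjctj" ✓)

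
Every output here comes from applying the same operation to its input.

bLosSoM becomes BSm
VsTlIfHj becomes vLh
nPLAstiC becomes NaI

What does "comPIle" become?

CpE

The rule is to keep one character in every 3, starting at position 1 (positions 1st, 4th, 7th, ...), then flip the case of every letter.
On "comPIle" that produces "CpE".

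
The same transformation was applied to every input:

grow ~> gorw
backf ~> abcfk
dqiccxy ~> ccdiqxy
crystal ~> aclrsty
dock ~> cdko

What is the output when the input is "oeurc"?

ceoru

Looking at the pairs, the operation is to sort the characters into alphabetical order.
Doing the same to "oeurc": "ceoru".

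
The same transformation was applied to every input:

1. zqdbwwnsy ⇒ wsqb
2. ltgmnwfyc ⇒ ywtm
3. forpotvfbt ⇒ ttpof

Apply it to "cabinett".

The transformation: keep every other character starting from the second (positions 2nd, 4th, 6th, ...), then sort the characters into reverse alphabetical order.
For "cabinett" the result is "tiea".

tiea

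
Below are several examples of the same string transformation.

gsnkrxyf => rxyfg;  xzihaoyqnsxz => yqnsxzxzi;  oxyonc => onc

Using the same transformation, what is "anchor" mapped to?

The pattern: swap the front and back halves of the string, then delete the last 3 characters.
"anchor" → "horanc" → "hor".
(Check on "gsnkrxyf": → "rxyfgsnk" → "rxyfg" ✓)

hor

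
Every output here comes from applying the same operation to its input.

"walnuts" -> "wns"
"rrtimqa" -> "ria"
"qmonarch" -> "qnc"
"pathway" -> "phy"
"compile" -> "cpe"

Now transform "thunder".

tnr

The pattern: keep one character in every 3, starting at position 1 (positions 1st, 4th, 7th, ...).
For "thunder" the result is "tnr".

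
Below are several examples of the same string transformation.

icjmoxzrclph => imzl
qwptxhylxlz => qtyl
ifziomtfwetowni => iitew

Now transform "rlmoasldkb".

What's happening: keep one character in every 3, starting at position 1 (positions 1st, 4th, 7th, ...).
On "rlmoasldkb" that produces "rolb".

rolb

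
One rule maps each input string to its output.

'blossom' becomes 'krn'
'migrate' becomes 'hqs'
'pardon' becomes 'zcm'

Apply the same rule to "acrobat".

The transformation: keep every other character starting from the second (positions 2nd, 4th, 6th, ...), then shift every letter 1 place backward in the alphabet (wrapping around).
Starting from "acrobat": after the first operation, "coa"; after the second, "bnz".

bnz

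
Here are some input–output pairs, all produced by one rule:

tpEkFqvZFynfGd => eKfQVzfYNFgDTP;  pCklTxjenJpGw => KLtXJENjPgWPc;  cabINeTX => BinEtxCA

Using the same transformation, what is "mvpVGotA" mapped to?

PvgOTaMV

The pattern: flip the case of every letter, then move the first 2 characters to the end (rotate left by 2).
"mvpVGotA" → "MVPvgOTa" → "PvgOTaMV".
(Check on "pCklTxjenJpGw": → "PcKLtXJENjPgW" → "KLtXJENjPgWPc" ✓)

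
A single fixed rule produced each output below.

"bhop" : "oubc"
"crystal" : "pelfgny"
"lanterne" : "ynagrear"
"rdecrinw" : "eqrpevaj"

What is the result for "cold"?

pbyq

Looking at the pairs, the operation is to shift every letter 13 places forward in the alphabet (wrapping around) — i.e. ROT13.
So "cold" becomes "pbyq".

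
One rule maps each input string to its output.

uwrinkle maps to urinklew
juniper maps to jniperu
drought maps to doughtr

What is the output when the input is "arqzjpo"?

aqzjpor

In each case the input is transformed by: move the first character to the end, then swap the first and last characters.
"arqzjpo" → "rqzjpoa" → "aqzjpor".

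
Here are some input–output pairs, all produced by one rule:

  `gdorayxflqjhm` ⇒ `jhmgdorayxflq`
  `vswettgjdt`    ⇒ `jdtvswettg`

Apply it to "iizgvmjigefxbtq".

btqiizgvmjigefx

The pattern: move the last 3 characters to the front (rotate right by 3).
On "iizgvmjigefxbtq" that produces "btqiizgvmjigefx".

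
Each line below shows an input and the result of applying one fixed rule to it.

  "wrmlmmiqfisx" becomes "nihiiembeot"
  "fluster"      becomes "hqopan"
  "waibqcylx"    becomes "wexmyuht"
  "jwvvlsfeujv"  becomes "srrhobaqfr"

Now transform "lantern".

What's happening: delete the first character, then shift every letter 4 places backward in the alphabet (wrapping around).
Applying both steps to "lantern": "antern", then "wjpanj".

wjpanj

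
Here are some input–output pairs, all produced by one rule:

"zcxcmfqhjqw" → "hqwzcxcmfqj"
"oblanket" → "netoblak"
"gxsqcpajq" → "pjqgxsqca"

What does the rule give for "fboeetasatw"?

Looking at the pairs, the operation is to move the last 3 characters to the front (rotate right by 3), then swap the first and last characters.
For "fboeetasatw", step one produces "atwfboeetas"; step two turns that into "stwfboeetaa".

stwfboeetaa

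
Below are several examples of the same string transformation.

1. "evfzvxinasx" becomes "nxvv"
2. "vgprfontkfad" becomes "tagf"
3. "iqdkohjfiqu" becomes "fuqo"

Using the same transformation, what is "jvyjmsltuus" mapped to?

tsvm

Rule — keep one character in every 3, starting at position 2 (positions 2nd, 5th, 8th, ...), then move the last 2 characters to the front (rotate right by 2).
Working it through for "jvyjmsltuus": intermediate "vmts", final "tsvm".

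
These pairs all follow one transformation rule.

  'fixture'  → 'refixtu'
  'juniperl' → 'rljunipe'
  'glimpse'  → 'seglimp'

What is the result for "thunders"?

What's happening: move the last 2 characters to the front (rotate right by 2).
For "thunders" the result is "rsthunde".

rsthunde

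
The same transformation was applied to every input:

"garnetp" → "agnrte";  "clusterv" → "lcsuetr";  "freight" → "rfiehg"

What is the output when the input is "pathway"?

The transformation: delete the last character, then swap each adjacent pair of characters (1↔2, 3↔4, ...).
Doing the same to "pathway": "aphtaw".

aphtaw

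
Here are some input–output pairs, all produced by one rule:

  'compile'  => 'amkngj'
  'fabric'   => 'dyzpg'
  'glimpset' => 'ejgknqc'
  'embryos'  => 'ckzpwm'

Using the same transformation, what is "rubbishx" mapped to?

Looking at the pairs, the operation is to delete the last character, then shift every letter 2 places backward in the alphabet (wrapping around).
For "rubbishx", step one produces "rubbish"; step two turns that into "pszzgqf".

pszzgqf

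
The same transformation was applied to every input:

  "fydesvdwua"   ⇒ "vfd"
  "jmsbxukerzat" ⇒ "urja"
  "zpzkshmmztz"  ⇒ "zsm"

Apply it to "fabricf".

Looking at the pairs, the operation is to sort the characters into reverse alphabetical order, then keep one character in every 3, starting at position 3 (positions 3rd, 6th, 9th, ...).
Applying both steps to "fabricf": "riffcba", then "fb".

fb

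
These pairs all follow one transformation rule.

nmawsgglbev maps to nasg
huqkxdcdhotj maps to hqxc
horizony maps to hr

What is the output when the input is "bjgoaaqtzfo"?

bgaq

In each case the input is transformed by: keep every other character starting from the first (positions 1st, 3rd, 5th, ...), then delete the last 2 characters.
Applying that to "bjgoaaqtzfo" gives "bgaq".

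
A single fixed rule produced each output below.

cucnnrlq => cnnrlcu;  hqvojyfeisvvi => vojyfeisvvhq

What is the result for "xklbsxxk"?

lbsxxxk

Rule — delete the last character, then move the first 2 characters to the end (rotate left by 2).
Applying both steps to "xklbsxxk": "xklbsxx", then "lbsxxxk".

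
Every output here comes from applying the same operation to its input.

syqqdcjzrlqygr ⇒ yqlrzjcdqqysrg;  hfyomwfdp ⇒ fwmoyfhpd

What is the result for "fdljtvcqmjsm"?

Each output is the input with this applied: reverse the string, then move the first 2 characters to the end (rotate left by 2).
For "fdljtvcqmjsm", step one produces "msjmqcvtjldf"; step two turns that into "jmqcvtjldfms".

jmqcvtjldfms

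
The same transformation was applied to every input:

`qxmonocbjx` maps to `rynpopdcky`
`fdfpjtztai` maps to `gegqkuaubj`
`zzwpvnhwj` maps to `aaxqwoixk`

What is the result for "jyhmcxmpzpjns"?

The rule is to shift every letter 1 place forward in the alphabet (wrapping around).
Doing the same to "jyhmcxmpzpjns": "kzindynqaqkot".

kzindynqaqkot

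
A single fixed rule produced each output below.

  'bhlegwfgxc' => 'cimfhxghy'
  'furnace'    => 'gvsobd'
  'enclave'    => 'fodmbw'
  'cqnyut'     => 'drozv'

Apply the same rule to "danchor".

ebodip

Looking at the pairs, the operation is to delete the last character, then shift every letter 1 place forward in the alphabet (wrapping around).
On "danchor" that produces "ebodip".
(Check on "furnace": → "furnac" → "gvsobd" ✓)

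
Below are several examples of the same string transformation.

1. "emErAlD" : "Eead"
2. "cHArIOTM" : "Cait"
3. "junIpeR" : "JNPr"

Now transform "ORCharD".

ocAd

Each output is the input with this applied: keep every other character starting from the first (positions 1st, 3rd, 5th, ...), then flip the case of every letter.
Applying both steps to "ORCharD": "OCaD", then "ocAd".
(Check on "junIpeR": → "jnpR" → "JNPr" ✓)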